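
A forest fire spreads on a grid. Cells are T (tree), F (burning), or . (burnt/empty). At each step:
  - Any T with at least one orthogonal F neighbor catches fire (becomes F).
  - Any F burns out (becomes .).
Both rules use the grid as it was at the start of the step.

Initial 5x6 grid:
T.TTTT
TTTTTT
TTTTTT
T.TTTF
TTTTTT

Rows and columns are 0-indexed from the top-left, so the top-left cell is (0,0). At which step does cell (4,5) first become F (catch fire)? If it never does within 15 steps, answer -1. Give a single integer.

Step 1: cell (4,5)='F' (+3 fires, +1 burnt)
  -> target ignites at step 1
Step 2: cell (4,5)='.' (+4 fires, +3 burnt)
Step 3: cell (4,5)='.' (+5 fires, +4 burnt)
Step 4: cell (4,5)='.' (+4 fires, +5 burnt)
Step 5: cell (4,5)='.' (+4 fires, +4 burnt)
Step 6: cell (4,5)='.' (+4 fires, +4 burnt)
Step 7: cell (4,5)='.' (+2 fires, +4 burnt)
Step 8: cell (4,5)='.' (+1 fires, +2 burnt)
Step 9: cell (4,5)='.' (+0 fires, +1 burnt)
  fire out at step 9

1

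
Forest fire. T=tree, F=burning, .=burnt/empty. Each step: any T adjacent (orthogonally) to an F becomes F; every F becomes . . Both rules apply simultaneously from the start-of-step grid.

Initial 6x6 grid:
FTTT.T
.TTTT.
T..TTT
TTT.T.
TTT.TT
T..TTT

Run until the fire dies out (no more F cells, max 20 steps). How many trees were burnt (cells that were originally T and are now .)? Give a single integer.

Step 1: +1 fires, +1 burnt (F count now 1)
Step 2: +2 fires, +1 burnt (F count now 2)
Step 3: +2 fires, +2 burnt (F count now 2)
Step 4: +1 fires, +2 burnt (F count now 1)
Step 5: +2 fires, +1 burnt (F count now 2)
Step 6: +1 fires, +2 burnt (F count now 1)
Step 7: +2 fires, +1 burnt (F count now 2)
Step 8: +1 fires, +2 burnt (F count now 1)
Step 9: +2 fires, +1 burnt (F count now 2)
Step 10: +2 fires, +2 burnt (F count now 2)
Step 11: +0 fires, +2 burnt (F count now 0)
Fire out after step 11
Initially T: 25, now '.': 27
Total burnt (originally-T cells now '.'): 16

Answer: 16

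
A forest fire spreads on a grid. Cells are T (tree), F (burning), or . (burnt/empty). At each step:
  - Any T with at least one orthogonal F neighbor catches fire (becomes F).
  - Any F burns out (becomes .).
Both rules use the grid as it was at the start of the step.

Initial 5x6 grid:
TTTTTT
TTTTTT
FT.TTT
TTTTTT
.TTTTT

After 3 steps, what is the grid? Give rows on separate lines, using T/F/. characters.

Step 1: 3 trees catch fire, 1 burn out
  TTTTTT
  FTTTTT
  .F.TTT
  FTTTTT
  .TTTTT
Step 2: 3 trees catch fire, 3 burn out
  FTTTTT
  .FTTTT
  ...TTT
  .FTTTT
  .TTTTT
Step 3: 4 trees catch fire, 3 burn out
  .FTTTT
  ..FTTT
  ...TTT
  ..FTTT
  .FTTTT

.FTTTT
..FTTT
...TTT
..FTTT
.FTTTT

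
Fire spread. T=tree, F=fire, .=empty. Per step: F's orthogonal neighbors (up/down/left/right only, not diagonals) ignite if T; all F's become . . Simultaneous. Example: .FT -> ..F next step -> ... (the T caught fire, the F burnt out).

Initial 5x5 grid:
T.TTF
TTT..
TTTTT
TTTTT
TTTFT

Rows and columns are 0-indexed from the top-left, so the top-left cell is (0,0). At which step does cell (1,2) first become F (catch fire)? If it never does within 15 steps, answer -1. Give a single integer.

Step 1: cell (1,2)='T' (+4 fires, +2 burnt)
Step 2: cell (1,2)='T' (+5 fires, +4 burnt)
Step 3: cell (1,2)='F' (+5 fires, +5 burnt)
  -> target ignites at step 3
Step 4: cell (1,2)='.' (+3 fires, +5 burnt)
Step 5: cell (1,2)='.' (+2 fires, +3 burnt)
Step 6: cell (1,2)='.' (+1 fires, +2 burnt)
Step 7: cell (1,2)='.' (+0 fires, +1 burnt)
  fire out at step 7

3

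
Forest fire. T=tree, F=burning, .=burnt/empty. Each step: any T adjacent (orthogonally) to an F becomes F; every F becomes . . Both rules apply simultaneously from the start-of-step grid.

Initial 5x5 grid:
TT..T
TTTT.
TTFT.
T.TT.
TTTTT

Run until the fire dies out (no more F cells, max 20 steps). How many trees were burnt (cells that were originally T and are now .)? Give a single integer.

Step 1: +4 fires, +1 burnt (F count now 4)
Step 2: +5 fires, +4 burnt (F count now 5)
Step 3: +5 fires, +5 burnt (F count now 5)
Step 4: +3 fires, +5 burnt (F count now 3)
Step 5: +0 fires, +3 burnt (F count now 0)
Fire out after step 5
Initially T: 18, now '.': 24
Total burnt (originally-T cells now '.'): 17

Answer: 17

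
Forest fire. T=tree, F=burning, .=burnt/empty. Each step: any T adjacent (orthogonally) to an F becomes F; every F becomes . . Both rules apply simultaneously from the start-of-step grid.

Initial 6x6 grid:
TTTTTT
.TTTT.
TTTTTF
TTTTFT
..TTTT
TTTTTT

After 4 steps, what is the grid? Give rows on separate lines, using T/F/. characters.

Step 1: 4 trees catch fire, 2 burn out
  TTTTTT
  .TTTT.
  TTTTF.
  TTTF.F
  ..TTFT
  TTTTTT
Step 2: 6 trees catch fire, 4 burn out
  TTTTTT
  .TTTF.
  TTTF..
  TTF...
  ..TF.F
  TTTTFT
Step 3: 7 trees catch fire, 6 burn out
  TTTTFT
  .TTF..
  TTF...
  TF....
  ..F...
  TTTF.F
Step 4: 6 trees catch fire, 7 burn out
  TTTF.F
  .TF...
  TF....
  F.....
  ......
  TTF...

TTTF.F
.TF...
TF....
F.....
......
TTF...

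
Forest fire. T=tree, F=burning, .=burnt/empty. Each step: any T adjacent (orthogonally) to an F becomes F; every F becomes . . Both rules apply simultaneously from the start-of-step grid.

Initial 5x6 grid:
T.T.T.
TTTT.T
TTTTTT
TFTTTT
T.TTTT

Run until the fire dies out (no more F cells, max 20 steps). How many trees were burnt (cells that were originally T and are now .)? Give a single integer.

Answer: 23

Derivation:
Step 1: +3 fires, +1 burnt (F count now 3)
Step 2: +6 fires, +3 burnt (F count now 6)
Step 3: +5 fires, +6 burnt (F count now 5)
Step 4: +6 fires, +5 burnt (F count now 6)
Step 5: +2 fires, +6 burnt (F count now 2)
Step 6: +1 fires, +2 burnt (F count now 1)
Step 7: +0 fires, +1 burnt (F count now 0)
Fire out after step 7
Initially T: 24, now '.': 29
Total burnt (originally-T cells now '.'): 23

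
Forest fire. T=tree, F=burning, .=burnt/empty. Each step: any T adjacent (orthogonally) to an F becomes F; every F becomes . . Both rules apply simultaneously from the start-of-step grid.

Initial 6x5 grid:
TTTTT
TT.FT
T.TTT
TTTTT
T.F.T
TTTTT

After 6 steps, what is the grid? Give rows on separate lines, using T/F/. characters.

Step 1: 5 trees catch fire, 2 burn out
  TTTFT
  TT..F
  T.TFT
  TTFTT
  T...T
  TTFTT
Step 2: 8 trees catch fire, 5 burn out
  TTF.F
  TT...
  T.F.F
  TF.FT
  T...T
  TF.FT
Step 3: 5 trees catch fire, 8 burn out
  TF...
  TT...
  T....
  F...F
  T...T
  F...F
Step 4: 5 trees catch fire, 5 burn out
  F....
  TF...
  F....
  .....
  F...F
  .....
Step 5: 1 trees catch fire, 5 burn out
  .....
  F....
  .....
  .....
  .....
  .....
Step 6: 0 trees catch fire, 1 burn out
  .....
  .....
  .....
  .....
  .....
  .....

.....
.....
.....
.....
.....
.....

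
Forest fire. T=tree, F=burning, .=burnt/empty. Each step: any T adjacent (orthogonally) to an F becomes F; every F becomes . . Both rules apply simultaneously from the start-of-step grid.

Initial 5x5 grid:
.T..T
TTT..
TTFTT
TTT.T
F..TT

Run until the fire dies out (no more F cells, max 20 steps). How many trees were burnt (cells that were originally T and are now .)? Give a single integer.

Answer: 14

Derivation:
Step 1: +5 fires, +2 burnt (F count now 5)
Step 2: +4 fires, +5 burnt (F count now 4)
Step 3: +3 fires, +4 burnt (F count now 3)
Step 4: +1 fires, +3 burnt (F count now 1)
Step 5: +1 fires, +1 burnt (F count now 1)
Step 6: +0 fires, +1 burnt (F count now 0)
Fire out after step 6
Initially T: 15, now '.': 24
Total burnt (originally-T cells now '.'): 14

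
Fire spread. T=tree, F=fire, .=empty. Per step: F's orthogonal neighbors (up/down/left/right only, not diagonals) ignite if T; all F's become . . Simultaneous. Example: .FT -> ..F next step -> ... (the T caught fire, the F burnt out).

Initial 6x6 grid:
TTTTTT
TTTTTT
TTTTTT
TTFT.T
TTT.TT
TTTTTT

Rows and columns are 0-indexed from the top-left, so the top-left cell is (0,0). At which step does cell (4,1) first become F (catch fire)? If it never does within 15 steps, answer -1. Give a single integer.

Step 1: cell (4,1)='T' (+4 fires, +1 burnt)
Step 2: cell (4,1)='F' (+6 fires, +4 burnt)
  -> target ignites at step 2
Step 3: cell (4,1)='.' (+8 fires, +6 burnt)
Step 4: cell (4,1)='.' (+7 fires, +8 burnt)
Step 5: cell (4,1)='.' (+6 fires, +7 burnt)
Step 6: cell (4,1)='.' (+2 fires, +6 burnt)
Step 7: cell (4,1)='.' (+0 fires, +2 burnt)
  fire out at step 7

2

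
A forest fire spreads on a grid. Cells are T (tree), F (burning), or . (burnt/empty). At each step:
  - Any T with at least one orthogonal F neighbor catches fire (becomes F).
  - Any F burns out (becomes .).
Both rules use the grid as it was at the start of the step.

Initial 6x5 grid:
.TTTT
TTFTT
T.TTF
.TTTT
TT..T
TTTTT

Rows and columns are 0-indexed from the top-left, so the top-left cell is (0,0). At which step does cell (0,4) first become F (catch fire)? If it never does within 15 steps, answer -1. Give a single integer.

Step 1: cell (0,4)='T' (+7 fires, +2 burnt)
Step 2: cell (0,4)='F' (+7 fires, +7 burnt)
  -> target ignites at step 2
Step 3: cell (0,4)='.' (+3 fires, +7 burnt)
Step 4: cell (0,4)='.' (+2 fires, +3 burnt)
Step 5: cell (0,4)='.' (+3 fires, +2 burnt)
Step 6: cell (0,4)='.' (+1 fires, +3 burnt)
Step 7: cell (0,4)='.' (+0 fires, +1 burnt)
  fire out at step 7

2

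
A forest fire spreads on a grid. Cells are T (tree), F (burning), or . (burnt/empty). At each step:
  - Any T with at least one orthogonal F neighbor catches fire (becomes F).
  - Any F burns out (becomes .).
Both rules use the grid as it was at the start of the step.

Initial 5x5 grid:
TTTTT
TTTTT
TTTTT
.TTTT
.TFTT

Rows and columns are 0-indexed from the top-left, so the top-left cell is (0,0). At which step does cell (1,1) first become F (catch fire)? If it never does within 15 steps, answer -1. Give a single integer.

Step 1: cell (1,1)='T' (+3 fires, +1 burnt)
Step 2: cell (1,1)='T' (+4 fires, +3 burnt)
Step 3: cell (1,1)='T' (+4 fires, +4 burnt)
Step 4: cell (1,1)='F' (+5 fires, +4 burnt)
  -> target ignites at step 4
Step 5: cell (1,1)='.' (+4 fires, +5 burnt)
Step 6: cell (1,1)='.' (+2 fires, +4 burnt)
Step 7: cell (1,1)='.' (+0 fires, +2 burnt)
  fire out at step 7

4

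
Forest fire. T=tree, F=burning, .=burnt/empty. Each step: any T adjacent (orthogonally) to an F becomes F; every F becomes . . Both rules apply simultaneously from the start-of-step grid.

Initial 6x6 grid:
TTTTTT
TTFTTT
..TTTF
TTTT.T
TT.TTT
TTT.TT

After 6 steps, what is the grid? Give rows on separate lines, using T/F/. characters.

Step 1: 7 trees catch fire, 2 burn out
  TTFTTT
  TF.FTF
  ..FTF.
  TTTT.F
  TT.TTT
  TTT.TT
Step 2: 8 trees catch fire, 7 burn out
  TF.FTF
  F...F.
  ...F..
  TTFT..
  TT.TTF
  TTT.TT
Step 3: 6 trees catch fire, 8 burn out
  F...F.
  ......
  ......
  TF.F..
  TT.TF.
  TTT.TF
Step 4: 4 trees catch fire, 6 burn out
  ......
  ......
  ......
  F.....
  TF.F..
  TTT.F.
Step 5: 2 trees catch fire, 4 burn out
  ......
  ......
  ......
  ......
  F.....
  TFT...
Step 6: 2 trees catch fire, 2 burn out
  ......
  ......
  ......
  ......
  ......
  F.F...

......
......
......
......
......
F.F...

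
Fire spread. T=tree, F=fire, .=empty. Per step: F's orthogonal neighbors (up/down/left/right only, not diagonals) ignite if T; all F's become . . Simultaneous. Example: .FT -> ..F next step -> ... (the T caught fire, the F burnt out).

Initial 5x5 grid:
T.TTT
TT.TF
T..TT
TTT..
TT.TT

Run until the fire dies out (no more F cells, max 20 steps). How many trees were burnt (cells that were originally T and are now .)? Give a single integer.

Step 1: +3 fires, +1 burnt (F count now 3)
Step 2: +2 fires, +3 burnt (F count now 2)
Step 3: +1 fires, +2 burnt (F count now 1)
Step 4: +0 fires, +1 burnt (F count now 0)
Fire out after step 4
Initially T: 17, now '.': 14
Total burnt (originally-T cells now '.'): 6

Answer: 6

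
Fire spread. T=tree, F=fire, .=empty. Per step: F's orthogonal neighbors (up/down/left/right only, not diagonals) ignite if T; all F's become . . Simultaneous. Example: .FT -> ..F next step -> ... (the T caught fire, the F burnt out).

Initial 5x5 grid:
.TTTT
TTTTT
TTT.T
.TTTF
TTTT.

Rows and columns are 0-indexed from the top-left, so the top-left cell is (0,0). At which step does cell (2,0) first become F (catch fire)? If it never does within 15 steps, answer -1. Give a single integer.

Step 1: cell (2,0)='T' (+2 fires, +1 burnt)
Step 2: cell (2,0)='T' (+3 fires, +2 burnt)
Step 3: cell (2,0)='T' (+5 fires, +3 burnt)
Step 4: cell (2,0)='T' (+4 fires, +5 burnt)
Step 5: cell (2,0)='F' (+4 fires, +4 burnt)
  -> target ignites at step 5
Step 6: cell (2,0)='.' (+2 fires, +4 burnt)
Step 7: cell (2,0)='.' (+0 fires, +2 burnt)
  fire out at step 7

5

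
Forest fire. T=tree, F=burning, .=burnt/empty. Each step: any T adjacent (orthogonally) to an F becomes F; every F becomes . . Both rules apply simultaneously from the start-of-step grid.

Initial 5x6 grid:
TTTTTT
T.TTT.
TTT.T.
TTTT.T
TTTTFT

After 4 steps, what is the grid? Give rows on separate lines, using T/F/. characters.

Step 1: 2 trees catch fire, 1 burn out
  TTTTTT
  T.TTT.
  TTT.T.
  TTTT.T
  TTTF.F
Step 2: 3 trees catch fire, 2 burn out
  TTTTTT
  T.TTT.
  TTT.T.
  TTTF.F
  TTF...
Step 3: 2 trees catch fire, 3 burn out
  TTTTTT
  T.TTT.
  TTT.T.
  TTF...
  TF....
Step 4: 3 trees catch fire, 2 burn out
  TTTTTT
  T.TTT.
  TTF.T.
  TF....
  F.....

TTTTTT
T.TTT.
TTF.T.
TF....
F.....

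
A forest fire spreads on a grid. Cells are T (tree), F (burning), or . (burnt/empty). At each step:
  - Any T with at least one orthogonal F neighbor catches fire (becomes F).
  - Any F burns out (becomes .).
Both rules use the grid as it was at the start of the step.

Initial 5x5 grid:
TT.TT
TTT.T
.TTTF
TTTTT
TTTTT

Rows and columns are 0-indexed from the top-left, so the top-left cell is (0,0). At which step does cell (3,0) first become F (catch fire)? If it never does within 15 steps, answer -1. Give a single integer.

Step 1: cell (3,0)='T' (+3 fires, +1 burnt)
Step 2: cell (3,0)='T' (+4 fires, +3 burnt)
Step 3: cell (3,0)='T' (+5 fires, +4 burnt)
Step 4: cell (3,0)='T' (+3 fires, +5 burnt)
Step 5: cell (3,0)='F' (+4 fires, +3 burnt)
  -> target ignites at step 5
Step 6: cell (3,0)='.' (+2 fires, +4 burnt)
Step 7: cell (3,0)='.' (+0 fires, +2 burnt)
  fire out at step 7

5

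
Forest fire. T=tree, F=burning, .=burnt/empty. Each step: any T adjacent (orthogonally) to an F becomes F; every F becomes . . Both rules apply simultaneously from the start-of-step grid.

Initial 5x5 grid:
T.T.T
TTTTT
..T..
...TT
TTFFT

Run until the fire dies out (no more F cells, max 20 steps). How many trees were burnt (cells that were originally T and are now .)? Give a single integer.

Answer: 5

Derivation:
Step 1: +3 fires, +2 burnt (F count now 3)
Step 2: +2 fires, +3 burnt (F count now 2)
Step 3: +0 fires, +2 burnt (F count now 0)
Fire out after step 3
Initially T: 14, now '.': 16
Total burnt (originally-T cells now '.'): 5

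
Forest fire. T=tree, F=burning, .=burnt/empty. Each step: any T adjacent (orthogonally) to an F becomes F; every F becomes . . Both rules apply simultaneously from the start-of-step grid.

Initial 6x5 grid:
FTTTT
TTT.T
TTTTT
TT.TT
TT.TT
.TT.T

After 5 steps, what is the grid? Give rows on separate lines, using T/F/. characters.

Step 1: 2 trees catch fire, 1 burn out
  .FTTT
  FTT.T
  TTTTT
  TT.TT
  TT.TT
  .TT.T
Step 2: 3 trees catch fire, 2 burn out
  ..FTT
  .FT.T
  FTTTT
  TT.TT
  TT.TT
  .TT.T
Step 3: 4 trees catch fire, 3 burn out
  ...FT
  ..F.T
  .FTTT
  FT.TT
  TT.TT
  .TT.T
Step 4: 4 trees catch fire, 4 burn out
  ....F
  ....T
  ..FTT
  .F.TT
  FT.TT
  .TT.T
Step 5: 3 trees catch fire, 4 burn out
  .....
  ....F
  ...FT
  ...TT
  .F.TT
  .TT.T

.....
....F
...FT
...TT
.F.TT
.TT.T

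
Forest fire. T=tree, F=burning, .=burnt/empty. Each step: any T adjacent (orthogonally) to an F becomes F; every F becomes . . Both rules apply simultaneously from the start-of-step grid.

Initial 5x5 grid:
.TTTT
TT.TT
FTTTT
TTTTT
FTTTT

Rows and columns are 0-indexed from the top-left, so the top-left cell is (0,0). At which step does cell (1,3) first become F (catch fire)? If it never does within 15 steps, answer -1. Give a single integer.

Step 1: cell (1,3)='T' (+4 fires, +2 burnt)
Step 2: cell (1,3)='T' (+4 fires, +4 burnt)
Step 3: cell (1,3)='T' (+4 fires, +4 burnt)
Step 4: cell (1,3)='F' (+5 fires, +4 burnt)
  -> target ignites at step 4
Step 5: cell (1,3)='.' (+3 fires, +5 burnt)
Step 6: cell (1,3)='.' (+1 fires, +3 burnt)
Step 7: cell (1,3)='.' (+0 fires, +1 burnt)
  fire out at step 7

4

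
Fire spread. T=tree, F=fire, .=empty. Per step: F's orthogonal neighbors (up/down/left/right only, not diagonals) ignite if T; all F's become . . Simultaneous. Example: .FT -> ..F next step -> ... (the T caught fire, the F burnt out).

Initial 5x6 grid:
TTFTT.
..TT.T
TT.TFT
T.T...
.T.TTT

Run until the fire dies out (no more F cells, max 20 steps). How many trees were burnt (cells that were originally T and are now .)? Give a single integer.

Answer: 9

Derivation:
Step 1: +5 fires, +2 burnt (F count now 5)
Step 2: +4 fires, +5 burnt (F count now 4)
Step 3: +0 fires, +4 burnt (F count now 0)
Fire out after step 3
Initially T: 17, now '.': 22
Total burnt (originally-T cells now '.'): 9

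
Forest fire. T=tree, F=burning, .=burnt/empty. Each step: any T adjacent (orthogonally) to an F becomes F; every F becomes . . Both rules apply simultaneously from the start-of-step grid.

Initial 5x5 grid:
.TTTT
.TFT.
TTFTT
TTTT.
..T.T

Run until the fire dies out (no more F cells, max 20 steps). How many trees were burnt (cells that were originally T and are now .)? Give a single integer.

Step 1: +6 fires, +2 burnt (F count now 6)
Step 2: +7 fires, +6 burnt (F count now 7)
Step 3: +2 fires, +7 burnt (F count now 2)
Step 4: +0 fires, +2 burnt (F count now 0)
Fire out after step 4
Initially T: 16, now '.': 24
Total burnt (originally-T cells now '.'): 15

Answer: 15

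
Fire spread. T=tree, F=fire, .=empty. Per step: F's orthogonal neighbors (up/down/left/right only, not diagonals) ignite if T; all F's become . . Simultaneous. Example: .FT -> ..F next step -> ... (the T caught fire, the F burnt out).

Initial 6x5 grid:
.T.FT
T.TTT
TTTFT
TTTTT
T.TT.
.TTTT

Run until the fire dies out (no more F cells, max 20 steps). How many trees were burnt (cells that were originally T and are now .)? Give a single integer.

Answer: 21

Derivation:
Step 1: +5 fires, +2 burnt (F count now 5)
Step 2: +6 fires, +5 burnt (F count now 6)
Step 3: +4 fires, +6 burnt (F count now 4)
Step 4: +4 fires, +4 burnt (F count now 4)
Step 5: +2 fires, +4 burnt (F count now 2)
Step 6: +0 fires, +2 burnt (F count now 0)
Fire out after step 6
Initially T: 22, now '.': 29
Total burnt (originally-T cells now '.'): 21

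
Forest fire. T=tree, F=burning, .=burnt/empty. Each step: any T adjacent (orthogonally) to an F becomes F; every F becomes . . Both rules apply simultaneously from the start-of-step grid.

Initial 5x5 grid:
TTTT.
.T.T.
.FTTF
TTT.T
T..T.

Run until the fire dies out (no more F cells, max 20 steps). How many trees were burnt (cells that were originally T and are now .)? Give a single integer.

Step 1: +5 fires, +2 burnt (F count now 5)
Step 2: +4 fires, +5 burnt (F count now 4)
Step 3: +4 fires, +4 burnt (F count now 4)
Step 4: +0 fires, +4 burnt (F count now 0)
Fire out after step 4
Initially T: 14, now '.': 24
Total burnt (originally-T cells now '.'): 13

Answer: 13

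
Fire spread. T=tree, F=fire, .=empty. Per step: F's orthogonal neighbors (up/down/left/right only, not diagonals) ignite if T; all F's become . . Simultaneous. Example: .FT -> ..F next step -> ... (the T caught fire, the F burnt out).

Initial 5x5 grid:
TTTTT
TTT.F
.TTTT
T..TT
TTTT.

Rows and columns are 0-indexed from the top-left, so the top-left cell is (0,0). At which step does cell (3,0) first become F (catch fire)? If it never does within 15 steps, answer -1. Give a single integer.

Step 1: cell (3,0)='T' (+2 fires, +1 burnt)
Step 2: cell (3,0)='T' (+3 fires, +2 burnt)
Step 3: cell (3,0)='T' (+3 fires, +3 burnt)
Step 4: cell (3,0)='T' (+4 fires, +3 burnt)
Step 5: cell (3,0)='T' (+3 fires, +4 burnt)
Step 6: cell (3,0)='T' (+2 fires, +3 burnt)
Step 7: cell (3,0)='T' (+1 fires, +2 burnt)
Step 8: cell (3,0)='F' (+1 fires, +1 burnt)
  -> target ignites at step 8
Step 9: cell (3,0)='.' (+0 fires, +1 burnt)
  fire out at step 9

8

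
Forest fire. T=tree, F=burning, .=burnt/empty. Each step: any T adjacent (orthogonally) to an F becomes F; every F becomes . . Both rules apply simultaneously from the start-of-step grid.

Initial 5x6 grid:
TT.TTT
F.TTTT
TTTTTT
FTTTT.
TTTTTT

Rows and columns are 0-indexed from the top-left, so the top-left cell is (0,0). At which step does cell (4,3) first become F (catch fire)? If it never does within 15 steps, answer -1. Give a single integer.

Step 1: cell (4,3)='T' (+4 fires, +2 burnt)
Step 2: cell (4,3)='T' (+4 fires, +4 burnt)
Step 3: cell (4,3)='T' (+3 fires, +4 burnt)
Step 4: cell (4,3)='F' (+4 fires, +3 burnt)
  -> target ignites at step 4
Step 5: cell (4,3)='.' (+3 fires, +4 burnt)
Step 6: cell (4,3)='.' (+4 fires, +3 burnt)
Step 7: cell (4,3)='.' (+2 fires, +4 burnt)
Step 8: cell (4,3)='.' (+1 fires, +2 burnt)
Step 9: cell (4,3)='.' (+0 fires, +1 burnt)
  fire out at step 9

4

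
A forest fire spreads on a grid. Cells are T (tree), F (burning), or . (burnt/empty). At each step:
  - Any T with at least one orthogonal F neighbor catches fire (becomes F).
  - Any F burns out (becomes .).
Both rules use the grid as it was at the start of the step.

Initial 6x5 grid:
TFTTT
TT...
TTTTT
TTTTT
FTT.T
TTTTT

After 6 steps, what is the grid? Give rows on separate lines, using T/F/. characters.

Step 1: 6 trees catch fire, 2 burn out
  F.FTT
  TF...
  TTTTT
  FTTTT
  .FT.T
  FTTTT
Step 2: 7 trees catch fire, 6 burn out
  ...FT
  F....
  FFTTT
  .FTTT
  ..F.T
  .FTTT
Step 3: 4 trees catch fire, 7 burn out
  ....F
  .....
  ..FTT
  ..FTT
  ....T
  ..FTT
Step 4: 3 trees catch fire, 4 burn out
  .....
  .....
  ...FT
  ...FT
  ....T
  ...FT
Step 5: 3 trees catch fire, 3 burn out
  .....
  .....
  ....F
  ....F
  ....T
  ....F
Step 6: 1 trees catch fire, 3 burn out
  .....
  .....
  .....
  .....
  ....F
  .....

.....
.....
.....
.....
....F
.....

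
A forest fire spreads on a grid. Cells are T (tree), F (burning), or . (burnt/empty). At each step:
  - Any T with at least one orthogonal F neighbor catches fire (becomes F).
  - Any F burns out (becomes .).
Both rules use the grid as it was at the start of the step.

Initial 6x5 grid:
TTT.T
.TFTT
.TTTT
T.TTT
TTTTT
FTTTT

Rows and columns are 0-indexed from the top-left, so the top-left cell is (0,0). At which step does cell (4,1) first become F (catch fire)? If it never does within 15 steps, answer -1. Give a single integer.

Step 1: cell (4,1)='T' (+6 fires, +2 burnt)
Step 2: cell (4,1)='F' (+8 fires, +6 burnt)
  -> target ignites at step 2
Step 3: cell (4,1)='.' (+6 fires, +8 burnt)
Step 4: cell (4,1)='.' (+3 fires, +6 burnt)
Step 5: cell (4,1)='.' (+1 fires, +3 burnt)
Step 6: cell (4,1)='.' (+0 fires, +1 burnt)
  fire out at step 6

2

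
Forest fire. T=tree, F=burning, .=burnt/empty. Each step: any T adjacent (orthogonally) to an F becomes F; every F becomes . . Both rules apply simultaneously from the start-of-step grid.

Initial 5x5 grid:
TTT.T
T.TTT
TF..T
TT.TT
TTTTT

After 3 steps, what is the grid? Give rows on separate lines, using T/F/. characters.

Step 1: 2 trees catch fire, 1 burn out
  TTT.T
  T.TTT
  F...T
  TF.TT
  TTTTT
Step 2: 3 trees catch fire, 2 burn out
  TTT.T
  F.TTT
  ....T
  F..TT
  TFTTT
Step 3: 3 trees catch fire, 3 burn out
  FTT.T
  ..TTT
  ....T
  ...TT
  F.FTT

FTT.T
..TTT
....T
...TT
F.FTT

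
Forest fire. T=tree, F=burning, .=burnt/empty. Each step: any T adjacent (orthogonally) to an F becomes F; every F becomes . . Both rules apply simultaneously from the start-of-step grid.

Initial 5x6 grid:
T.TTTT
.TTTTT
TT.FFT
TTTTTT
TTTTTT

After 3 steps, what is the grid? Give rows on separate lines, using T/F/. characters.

Step 1: 5 trees catch fire, 2 burn out
  T.TTTT
  .TTFFT
  TT...F
  TTTFFT
  TTTTTT
Step 2: 8 trees catch fire, 5 burn out
  T.TFFT
  .TF..F
  TT....
  TTF..F
  TTTFFT
Step 3: 6 trees catch fire, 8 burn out
  T.F..F
  .F....
  TT....
  TF....
  TTF..F

T.F..F
.F....
TT....
TF....
TTF..F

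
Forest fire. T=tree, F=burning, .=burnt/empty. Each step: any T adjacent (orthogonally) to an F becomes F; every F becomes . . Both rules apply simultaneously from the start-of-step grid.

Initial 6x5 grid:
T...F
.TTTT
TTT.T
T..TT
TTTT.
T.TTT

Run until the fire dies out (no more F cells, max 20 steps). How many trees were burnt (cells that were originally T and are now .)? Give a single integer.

Step 1: +1 fires, +1 burnt (F count now 1)
Step 2: +2 fires, +1 burnt (F count now 2)
Step 3: +2 fires, +2 burnt (F count now 2)
Step 4: +3 fires, +2 burnt (F count now 3)
Step 5: +2 fires, +3 burnt (F count now 2)
Step 6: +3 fires, +2 burnt (F count now 3)
Step 7: +4 fires, +3 burnt (F count now 4)
Step 8: +1 fires, +4 burnt (F count now 1)
Step 9: +1 fires, +1 burnt (F count now 1)
Step 10: +0 fires, +1 burnt (F count now 0)
Fire out after step 10
Initially T: 20, now '.': 29
Total burnt (originally-T cells now '.'): 19

Answer: 19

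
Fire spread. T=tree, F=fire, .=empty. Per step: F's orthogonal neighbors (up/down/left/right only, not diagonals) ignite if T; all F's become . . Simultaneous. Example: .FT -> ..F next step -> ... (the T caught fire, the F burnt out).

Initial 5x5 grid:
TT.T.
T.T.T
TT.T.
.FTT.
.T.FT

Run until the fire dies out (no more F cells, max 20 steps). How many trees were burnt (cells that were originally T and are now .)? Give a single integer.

Answer: 10

Derivation:
Step 1: +5 fires, +2 burnt (F count now 5)
Step 2: +2 fires, +5 burnt (F count now 2)
Step 3: +1 fires, +2 burnt (F count now 1)
Step 4: +1 fires, +1 burnt (F count now 1)
Step 5: +1 fires, +1 burnt (F count now 1)
Step 6: +0 fires, +1 burnt (F count now 0)
Fire out after step 6
Initially T: 13, now '.': 22
Total burnt (originally-T cells now '.'): 10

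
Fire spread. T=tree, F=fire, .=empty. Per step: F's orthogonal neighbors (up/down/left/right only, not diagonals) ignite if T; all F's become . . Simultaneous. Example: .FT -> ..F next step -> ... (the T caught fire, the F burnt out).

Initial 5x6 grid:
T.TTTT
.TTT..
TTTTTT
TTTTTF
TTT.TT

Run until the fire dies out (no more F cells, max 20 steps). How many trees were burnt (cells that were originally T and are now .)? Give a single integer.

Answer: 23

Derivation:
Step 1: +3 fires, +1 burnt (F count now 3)
Step 2: +3 fires, +3 burnt (F count now 3)
Step 3: +2 fires, +3 burnt (F count now 2)
Step 4: +4 fires, +2 burnt (F count now 4)
Step 5: +5 fires, +4 burnt (F count now 5)
Step 6: +5 fires, +5 burnt (F count now 5)
Step 7: +1 fires, +5 burnt (F count now 1)
Step 8: +0 fires, +1 burnt (F count now 0)
Fire out after step 8
Initially T: 24, now '.': 29
Total burnt (originally-T cells now '.'): 23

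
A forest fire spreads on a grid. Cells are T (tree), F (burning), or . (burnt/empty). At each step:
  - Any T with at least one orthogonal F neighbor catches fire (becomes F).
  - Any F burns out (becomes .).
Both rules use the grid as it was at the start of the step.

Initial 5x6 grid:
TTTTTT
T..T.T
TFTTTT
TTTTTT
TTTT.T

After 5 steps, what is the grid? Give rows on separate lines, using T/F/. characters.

Step 1: 3 trees catch fire, 1 burn out
  TTTTTT
  T..T.T
  F.FTTT
  TFTTTT
  TTTT.T
Step 2: 5 trees catch fire, 3 burn out
  TTTTTT
  F..T.T
  ...FTT
  F.FTTT
  TFTT.T
Step 3: 6 trees catch fire, 5 burn out
  FTTTTT
  ...F.T
  ....FT
  ...FTT
  F.FT.T
Step 4: 5 trees catch fire, 6 burn out
  .FTFTT
  .....T
  .....F
  ....FT
  ...F.T
Step 5: 4 trees catch fire, 5 burn out
  ..F.FT
  .....F
  ......
  .....F
  .....T

..F.FT
.....F
......
.....F
.....T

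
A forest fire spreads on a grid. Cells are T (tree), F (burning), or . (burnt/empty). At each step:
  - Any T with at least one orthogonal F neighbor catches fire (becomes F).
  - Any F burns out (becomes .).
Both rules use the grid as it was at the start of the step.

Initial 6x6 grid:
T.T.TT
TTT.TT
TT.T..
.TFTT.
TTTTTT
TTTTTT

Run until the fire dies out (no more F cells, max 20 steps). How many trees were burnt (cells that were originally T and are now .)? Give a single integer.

Step 1: +3 fires, +1 burnt (F count now 3)
Step 2: +6 fires, +3 burnt (F count now 6)
Step 3: +6 fires, +6 burnt (F count now 6)
Step 4: +5 fires, +6 burnt (F count now 5)
Step 5: +3 fires, +5 burnt (F count now 3)
Step 6: +0 fires, +3 burnt (F count now 0)
Fire out after step 6
Initially T: 27, now '.': 32
Total burnt (originally-T cells now '.'): 23

Answer: 23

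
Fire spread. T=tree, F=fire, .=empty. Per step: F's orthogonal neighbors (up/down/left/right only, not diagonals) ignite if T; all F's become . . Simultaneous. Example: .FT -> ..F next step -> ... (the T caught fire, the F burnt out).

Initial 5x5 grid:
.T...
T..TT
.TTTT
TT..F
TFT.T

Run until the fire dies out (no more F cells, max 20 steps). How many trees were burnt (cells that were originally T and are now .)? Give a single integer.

Step 1: +5 fires, +2 burnt (F count now 5)
Step 2: +4 fires, +5 burnt (F count now 4)
Step 3: +2 fires, +4 burnt (F count now 2)
Step 4: +0 fires, +2 burnt (F count now 0)
Fire out after step 4
Initially T: 13, now '.': 23
Total burnt (originally-T cells now '.'): 11

Answer: 11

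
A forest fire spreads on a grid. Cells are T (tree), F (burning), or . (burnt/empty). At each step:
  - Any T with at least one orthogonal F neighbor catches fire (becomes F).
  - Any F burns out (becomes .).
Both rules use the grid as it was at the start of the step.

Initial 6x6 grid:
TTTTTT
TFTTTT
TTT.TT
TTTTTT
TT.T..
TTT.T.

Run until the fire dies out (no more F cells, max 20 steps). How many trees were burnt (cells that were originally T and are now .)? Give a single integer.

Answer: 28

Derivation:
Step 1: +4 fires, +1 burnt (F count now 4)
Step 2: +6 fires, +4 burnt (F count now 6)
Step 3: +5 fires, +6 burnt (F count now 5)
Step 4: +6 fires, +5 burnt (F count now 6)
Step 5: +6 fires, +6 burnt (F count now 6)
Step 6: +1 fires, +6 burnt (F count now 1)
Step 7: +0 fires, +1 burnt (F count now 0)
Fire out after step 7
Initially T: 29, now '.': 35
Total burnt (originally-T cells now '.'): 28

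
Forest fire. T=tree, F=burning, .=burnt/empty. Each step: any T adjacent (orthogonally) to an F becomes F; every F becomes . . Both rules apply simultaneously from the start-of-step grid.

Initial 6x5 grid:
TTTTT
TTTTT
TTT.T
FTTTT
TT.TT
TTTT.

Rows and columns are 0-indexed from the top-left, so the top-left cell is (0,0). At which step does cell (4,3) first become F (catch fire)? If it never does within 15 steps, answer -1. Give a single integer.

Step 1: cell (4,3)='T' (+3 fires, +1 burnt)
Step 2: cell (4,3)='T' (+5 fires, +3 burnt)
Step 3: cell (4,3)='T' (+5 fires, +5 burnt)
Step 4: cell (4,3)='F' (+5 fires, +5 burnt)
  -> target ignites at step 4
Step 5: cell (4,3)='.' (+5 fires, +5 burnt)
Step 6: cell (4,3)='.' (+2 fires, +5 burnt)
Step 7: cell (4,3)='.' (+1 fires, +2 burnt)
Step 8: cell (4,3)='.' (+0 fires, +1 burnt)
  fire out at step 8

4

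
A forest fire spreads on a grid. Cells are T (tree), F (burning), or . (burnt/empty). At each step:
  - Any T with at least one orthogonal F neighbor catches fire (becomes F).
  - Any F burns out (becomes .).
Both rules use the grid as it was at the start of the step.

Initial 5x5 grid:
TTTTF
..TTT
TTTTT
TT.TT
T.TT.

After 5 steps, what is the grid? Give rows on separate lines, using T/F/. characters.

Step 1: 2 trees catch fire, 1 burn out
  TTTF.
  ..TTF
  TTTTT
  TT.TT
  T.TT.
Step 2: 3 trees catch fire, 2 burn out
  TTF..
  ..TF.
  TTTTF
  TT.TT
  T.TT.
Step 3: 4 trees catch fire, 3 burn out
  TF...
  ..F..
  TTTF.
  TT.TF
  T.TT.
Step 4: 3 trees catch fire, 4 burn out
  F....
  .....
  TTF..
  TT.F.
  T.TT.
Step 5: 2 trees catch fire, 3 burn out
  .....
  .....
  TF...
  TT...
  T.TF.

.....
.....
TF...
TT...
T.TF.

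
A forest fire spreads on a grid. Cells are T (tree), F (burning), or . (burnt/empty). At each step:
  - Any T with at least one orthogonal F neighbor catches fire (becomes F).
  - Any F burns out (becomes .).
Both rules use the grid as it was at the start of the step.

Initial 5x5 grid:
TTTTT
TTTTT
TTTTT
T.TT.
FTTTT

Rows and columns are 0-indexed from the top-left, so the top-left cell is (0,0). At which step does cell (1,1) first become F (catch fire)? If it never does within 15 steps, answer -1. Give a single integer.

Step 1: cell (1,1)='T' (+2 fires, +1 burnt)
Step 2: cell (1,1)='T' (+2 fires, +2 burnt)
Step 3: cell (1,1)='T' (+4 fires, +2 burnt)
Step 4: cell (1,1)='F' (+5 fires, +4 burnt)
  -> target ignites at step 4
Step 5: cell (1,1)='.' (+3 fires, +5 burnt)
Step 6: cell (1,1)='.' (+3 fires, +3 burnt)
Step 7: cell (1,1)='.' (+2 fires, +3 burnt)
Step 8: cell (1,1)='.' (+1 fires, +2 burnt)
Step 9: cell (1,1)='.' (+0 fires, +1 burnt)
  fire out at step 9

4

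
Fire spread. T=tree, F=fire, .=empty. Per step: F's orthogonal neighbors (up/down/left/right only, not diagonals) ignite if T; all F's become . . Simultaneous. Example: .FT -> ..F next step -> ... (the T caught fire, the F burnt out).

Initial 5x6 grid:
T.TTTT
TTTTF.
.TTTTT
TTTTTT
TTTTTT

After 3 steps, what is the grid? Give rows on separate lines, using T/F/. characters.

Step 1: 3 trees catch fire, 1 burn out
  T.TTFT
  TTTF..
  .TTTFT
  TTTTTT
  TTTTTT
Step 2: 6 trees catch fire, 3 burn out
  T.TF.F
  TTF...
  .TTF.F
  TTTTFT
  TTTTTT
Step 3: 6 trees catch fire, 6 burn out
  T.F...
  TF....
  .TF...
  TTTF.F
  TTTTFT

T.F...
TF....
.TF...
TTTF.F
TTTTFT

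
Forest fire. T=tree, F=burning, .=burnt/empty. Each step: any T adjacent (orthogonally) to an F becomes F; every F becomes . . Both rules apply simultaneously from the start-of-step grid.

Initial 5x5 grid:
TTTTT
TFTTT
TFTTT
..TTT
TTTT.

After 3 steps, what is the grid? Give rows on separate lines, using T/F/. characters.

Step 1: 5 trees catch fire, 2 burn out
  TFTTT
  F.FTT
  F.FTT
  ..TTT
  TTTT.
Step 2: 5 trees catch fire, 5 burn out
  F.FTT
  ...FT
  ...FT
  ..FTT
  TTTT.
Step 3: 5 trees catch fire, 5 burn out
  ...FT
  ....F
  ....F
  ...FT
  TTFT.

...FT
....F
....F
...FT
TTFT.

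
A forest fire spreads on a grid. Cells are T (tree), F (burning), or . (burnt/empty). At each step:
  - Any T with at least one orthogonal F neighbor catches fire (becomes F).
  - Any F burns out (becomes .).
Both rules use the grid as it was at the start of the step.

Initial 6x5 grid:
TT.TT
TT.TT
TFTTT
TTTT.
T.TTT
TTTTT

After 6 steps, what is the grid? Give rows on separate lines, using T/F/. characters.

Step 1: 4 trees catch fire, 1 burn out
  TT.TT
  TF.TT
  F.FTT
  TFTT.
  T.TTT
  TTTTT
Step 2: 5 trees catch fire, 4 burn out
  TF.TT
  F..TT
  ...FT
  F.FT.
  T.TTT
  TTTTT
Step 3: 6 trees catch fire, 5 burn out
  F..TT
  ...FT
  ....F
  ...F.
  F.FTT
  TTTTT
Step 4: 5 trees catch fire, 6 burn out
  ...FT
  ....F
  .....
  .....
  ...FT
  FTFTT
Step 5: 4 trees catch fire, 5 burn out
  ....F
  .....
  .....
  .....
  ....F
  .F.FT
Step 6: 1 trees catch fire, 4 burn out
  .....
  .....
  .....
  .....
  .....
  ....F

.....
.....
.....
.....
.....
....F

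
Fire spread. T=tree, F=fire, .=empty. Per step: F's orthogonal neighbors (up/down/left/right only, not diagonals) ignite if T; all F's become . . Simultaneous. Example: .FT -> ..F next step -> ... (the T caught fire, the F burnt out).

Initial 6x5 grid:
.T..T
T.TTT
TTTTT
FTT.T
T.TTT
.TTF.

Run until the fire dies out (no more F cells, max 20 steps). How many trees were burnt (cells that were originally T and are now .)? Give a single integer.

Answer: 19

Derivation:
Step 1: +5 fires, +2 burnt (F count now 5)
Step 2: +6 fires, +5 burnt (F count now 6)
Step 3: +2 fires, +6 burnt (F count now 2)
Step 4: +3 fires, +2 burnt (F count now 3)
Step 5: +2 fires, +3 burnt (F count now 2)
Step 6: +1 fires, +2 burnt (F count now 1)
Step 7: +0 fires, +1 burnt (F count now 0)
Fire out after step 7
Initially T: 20, now '.': 29
Total burnt (originally-T cells now '.'): 19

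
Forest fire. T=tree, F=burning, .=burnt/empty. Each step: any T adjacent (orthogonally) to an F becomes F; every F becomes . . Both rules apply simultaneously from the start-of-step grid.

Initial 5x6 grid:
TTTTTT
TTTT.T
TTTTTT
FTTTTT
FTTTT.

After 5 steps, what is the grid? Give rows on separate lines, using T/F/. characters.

Step 1: 3 trees catch fire, 2 burn out
  TTTTTT
  TTTT.T
  FTTTTT
  .FTTTT
  .FTTT.
Step 2: 4 trees catch fire, 3 burn out
  TTTTTT
  FTTT.T
  .FTTTT
  ..FTTT
  ..FTT.
Step 3: 5 trees catch fire, 4 burn out
  FTTTTT
  .FTT.T
  ..FTTT
  ...FTT
  ...FT.
Step 4: 5 trees catch fire, 5 burn out
  .FTTTT
  ..FT.T
  ...FTT
  ....FT
  ....F.
Step 5: 4 trees catch fire, 5 burn out
  ..FTTT
  ...F.T
  ....FT
  .....F
  ......

..FTTT
...F.T
....FT
.....F
......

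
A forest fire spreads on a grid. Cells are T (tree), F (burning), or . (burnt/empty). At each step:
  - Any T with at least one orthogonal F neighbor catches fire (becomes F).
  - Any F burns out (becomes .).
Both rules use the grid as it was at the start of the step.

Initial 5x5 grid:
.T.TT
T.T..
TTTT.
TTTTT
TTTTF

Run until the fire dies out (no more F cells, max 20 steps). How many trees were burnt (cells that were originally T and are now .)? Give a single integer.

Step 1: +2 fires, +1 burnt (F count now 2)
Step 2: +2 fires, +2 burnt (F count now 2)
Step 3: +3 fires, +2 burnt (F count now 3)
Step 4: +3 fires, +3 burnt (F count now 3)
Step 5: +3 fires, +3 burnt (F count now 3)
Step 6: +1 fires, +3 burnt (F count now 1)
Step 7: +1 fires, +1 burnt (F count now 1)
Step 8: +0 fires, +1 burnt (F count now 0)
Fire out after step 8
Initially T: 18, now '.': 22
Total burnt (originally-T cells now '.'): 15

Answer: 15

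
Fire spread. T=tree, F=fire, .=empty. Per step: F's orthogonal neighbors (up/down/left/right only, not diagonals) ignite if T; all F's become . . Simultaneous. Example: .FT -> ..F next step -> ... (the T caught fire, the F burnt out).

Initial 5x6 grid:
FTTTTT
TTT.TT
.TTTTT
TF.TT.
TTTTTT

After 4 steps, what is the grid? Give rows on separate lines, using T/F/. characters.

Step 1: 5 trees catch fire, 2 burn out
  .FTTTT
  FTT.TT
  .FTTTT
  F..TT.
  TFTTTT
Step 2: 5 trees catch fire, 5 burn out
  ..FTTT
  .FT.TT
  ..FTTT
  ...TT.
  F.FTTT
Step 3: 4 trees catch fire, 5 burn out
  ...FTT
  ..F.TT
  ...FTT
  ...TT.
  ...FTT
Step 4: 4 trees catch fire, 4 burn out
  ....FT
  ....TT
  ....FT
  ...FT.
  ....FT

....FT
....TT
....FT
...FT.
....FT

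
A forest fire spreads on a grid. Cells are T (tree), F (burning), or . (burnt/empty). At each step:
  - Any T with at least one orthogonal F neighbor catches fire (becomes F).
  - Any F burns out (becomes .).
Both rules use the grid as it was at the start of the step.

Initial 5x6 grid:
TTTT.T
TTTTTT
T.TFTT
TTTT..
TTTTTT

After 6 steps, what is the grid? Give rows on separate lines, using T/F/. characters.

Step 1: 4 trees catch fire, 1 burn out
  TTTT.T
  TTTFTT
  T.F.FT
  TTTF..
  TTTTTT
Step 2: 6 trees catch fire, 4 burn out
  TTTF.T
  TTF.FT
  T....F
  TTF...
  TTTFTT
Step 3: 6 trees catch fire, 6 burn out
  TTF..T
  TF...F
  T.....
  TF....
  TTF.FT
Step 4: 6 trees catch fire, 6 burn out
  TF...F
  F.....
  T.....
  F.....
  TF...F
Step 5: 3 trees catch fire, 6 burn out
  F.....
  ......
  F.....
  ......
  F.....
Step 6: 0 trees catch fire, 3 burn out
  ......
  ......
  ......
  ......
  ......

......
......
......
......
......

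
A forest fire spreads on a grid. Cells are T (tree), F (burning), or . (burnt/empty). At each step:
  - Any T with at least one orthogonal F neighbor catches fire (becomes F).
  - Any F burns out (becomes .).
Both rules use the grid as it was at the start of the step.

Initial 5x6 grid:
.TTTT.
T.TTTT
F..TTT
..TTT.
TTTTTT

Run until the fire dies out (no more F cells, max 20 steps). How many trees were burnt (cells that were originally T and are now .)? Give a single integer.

Step 1: +1 fires, +1 burnt (F count now 1)
Step 2: +0 fires, +1 burnt (F count now 0)
Fire out after step 2
Initially T: 21, now '.': 10
Total burnt (originally-T cells now '.'): 1

Answer: 1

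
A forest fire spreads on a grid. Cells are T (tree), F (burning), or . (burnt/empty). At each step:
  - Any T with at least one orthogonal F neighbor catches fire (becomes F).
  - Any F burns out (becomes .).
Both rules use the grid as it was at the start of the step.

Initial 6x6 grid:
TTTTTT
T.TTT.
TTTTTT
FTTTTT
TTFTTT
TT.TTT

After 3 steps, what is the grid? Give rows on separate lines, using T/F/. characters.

Step 1: 6 trees catch fire, 2 burn out
  TTTTTT
  T.TTT.
  FTTTTT
  .FFTTT
  FF.FTT
  TT.TTT
Step 2: 8 trees catch fire, 6 burn out
  TTTTTT
  F.TTT.
  .FFTTT
  ...FTT
  ....FT
  FF.FTT
Step 3: 6 trees catch fire, 8 burn out
  FTTTTT
  ..FTT.
  ...FTT
  ....FT
  .....F
  ....FT

FTTTTT
..FTT.
...FTT
....FT
.....F
....FT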